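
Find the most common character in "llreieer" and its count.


Input: 'llreieer'
Operation: tally each character
Counts: 'e':3, 'i':1, 'l':2, 'r':2
Maximum: 'e' appears 3 times


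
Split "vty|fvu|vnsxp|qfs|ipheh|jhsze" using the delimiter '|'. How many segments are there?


Input string: 'vty|fvu|vnsxp|qfs|ipheh|jhsze'
Delimiter: '|'
Split result: 'vty', 'fvu', 'vnsxp', 'qfs', 'ipheh', 'jhsze'
Number of parts: 6


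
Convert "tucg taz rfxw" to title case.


Input string: 'tucg taz rfxw'
Operation: capitalize first letter of each word
Word transformations: 'tucg'->'Tucg', 'taz'->'Taz', 'rfxw'->'Rfxw'
Result: Tucg Taz Rfxw


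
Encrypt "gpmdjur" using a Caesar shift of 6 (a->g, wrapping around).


Input: 'gpmdjur', shift = 6
Operation: for each letter, (position + 6) mod 26
Mapping: 'g'(6+6=12)->'m', 'p'(15+6=21)->'v', 'm'(12+6=18)->'s', 'd'(3+6=9)->'j', 'j'(9+6=15)->'p', 'u'(20+6=26, 26 mod 26=0)->'a', 'r'(17+6=23)->'x'
Result: mvsjpax


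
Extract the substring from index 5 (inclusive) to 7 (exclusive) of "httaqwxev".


Input string: 'httaqwxev'
Operation: slice [5:7]
Extract characters: s[5]='w', s[6]='x'
Result: wx


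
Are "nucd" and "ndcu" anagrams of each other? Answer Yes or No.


String 1: 'nucd' -> sorted: 'cdnu'
String 2: 'ndcu' -> sorted: 'cdnu'
Compare sorted forms: 'cdnu' == 'cdnu'
Anagram: Yes


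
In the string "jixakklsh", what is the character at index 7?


Input string: 'jixakklsh'
Operation: get character at index 7
Index mapping: s[0]='j', s[1]='i', s[2]='x', s[3]='a', s[4]='k', s[5]='k', s[6]='l', s[7]='s'
Result: 's'


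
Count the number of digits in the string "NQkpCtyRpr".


Input string: 'NQkpCtyRpr'
Operation: count digit characters (0-9)
Scan: 'N', 'Q', 'k', 'p', 'C', 't', 'y', 'R', 'p', 'r'
Digits found: 0
Result: 0


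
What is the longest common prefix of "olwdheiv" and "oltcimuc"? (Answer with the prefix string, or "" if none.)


String 1: 'olwdheiv'
String 2: 'oltcimuc'
Compare position by position:
pos 0: 'o' vs 'o' match
pos 1: 'l' vs 'l' match
pos 2: 'w' vs 't' differ -> stop
Longest common prefix: "ol" (length 2)


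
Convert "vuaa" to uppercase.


Input string: 'vuaa'
Operation: convert each letter to uppercase
Mapping: 'v'->'V', 'u'->'U', 'a'->'A', 'a'->'A'
Result: VUAA


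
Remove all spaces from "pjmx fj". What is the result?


Input string: 'pjmx fj'
Operation: remove all spaces
Words: 'pjmx', 'fj'
Join without spaces: pjmxfj


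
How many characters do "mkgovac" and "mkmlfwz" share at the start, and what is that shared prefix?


String 1: 'mkgovac'
String 2: 'mkmlfwz'
Compare position by position:
pos 0: 'm' vs 'm' match
pos 1: 'k' vs 'k' match
pos 2: 'g' vs 'm' differ -> stop
Longest common prefix: "mk" (length 2)


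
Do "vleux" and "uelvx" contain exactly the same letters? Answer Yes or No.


String 1: 'vleux' -> sorted: 'eluvx'
String 2: 'uelvx' -> sorted: 'eluvx'
Compare sorted forms: 'eluvx' == 'eluvx'
Anagram: Yes


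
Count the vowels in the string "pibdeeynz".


Input string: 'pibdeeynz'
Operation: count vowels (a, e, i, o, u)
Scan: s[0]='p', s[1]='i' (vowel), s[2]='b', s[3]='d', s[4]='e' (vowel), s[5]='e' (vowel), s[6]='y', s[7]='n', s[8]='z'
Vowels found: 3
Result: 3


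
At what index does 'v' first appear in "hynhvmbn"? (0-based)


Input string: 'hynhvmbn'
Target: 'v'
Scanning left to right: s[0]='h', s[1]='y', s[2]='n', s[3]='h', s[4]='v'
First match at index: 4


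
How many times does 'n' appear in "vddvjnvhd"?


Input string: 'vddvjnvhd'
Target character: 'n'
Scan each position: s[5]='n'
Matches found at indices: 5
Total: 1


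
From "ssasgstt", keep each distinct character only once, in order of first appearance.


Input: 'ssasgstt'
Operation: keep first occurrence of each character
Scan: s[0]='s' new -> keep; s[1]='s' seen -> skip; s[2]='a' new -> keep; s[3]='s' seen -> skip; s[4]='g' new -> keep; s[5]='s' seen -> skip; s[6]='t' new -> keep; s[7]='t' seen -> skip
Result: sagt


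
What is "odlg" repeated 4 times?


Input string: 'odlg'
Operation: repeat 4 times
Concatenation: 'odlg' + 'odlg' + 'odlg' + 'odlg'
Result: odlgodlgodlgodlg


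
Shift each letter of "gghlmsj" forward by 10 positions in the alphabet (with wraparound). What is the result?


Input: 'gghlmsj', shift = 10
Operation: for each letter, (position + 10) mod 26
Mapping: 'g'(6+10=16)->'q', 'g'(6+10=16)->'q', 'h'(7+10=17)->'r', 'l'(11+10=21)->'v', 'm'(12+10=22)->'w', 's'(18+10=28, 28 mod 26=2)->'c', 'j'(9+10=19)->'t'
Result: qqrvwct


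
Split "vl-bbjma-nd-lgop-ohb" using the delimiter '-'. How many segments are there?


Input string: 'vl-bbjma-nd-lgop-ohb'
Delimiter: '-'
Split result: 'vl', 'bbjma', 'nd', 'lgop', 'ohb'
Number of parts: 5


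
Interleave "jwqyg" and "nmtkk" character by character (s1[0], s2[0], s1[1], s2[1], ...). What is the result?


String 1: 'jwqyg'
String 2: 'nmtkk'
Operation: alternate characters
Pairs: 'j'+'n', 'w'+'m', 'q'+'t', 'y'+'k', 'g'+'k'
Result: jnwmqtykgk


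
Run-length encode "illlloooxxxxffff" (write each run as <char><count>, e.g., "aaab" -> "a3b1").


Input: 'illlloooxxxxffff'
Operation: identify consecutive runs
Runs: 'i' -> i1, 'llll' -> l4, 'ooo' -> o3, 'xxxx' -> x4, 'ffff' -> f4
Encoded: i1l4o3x4f4


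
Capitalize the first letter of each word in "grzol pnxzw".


Input string: 'grzol pnxzw'
Operation: capitalize first letter of each word
Word transformations: 'grzol'->'Grzol', 'pnxzw'->'Pnxzw'
Result: Grzol Pnxzw


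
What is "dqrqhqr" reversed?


Input string: 'dqrqhqr'
Operation: reverse character order
Original order: 'd' -> 'q' -> 'r' -> 'q' -> 'h' -> 'q' -> 'r'
Reversed order: 'r' -> 'q' -> 'h' -> 'q' -> 'r' -> 'q' -> 'd'
Result: rqhqrqd


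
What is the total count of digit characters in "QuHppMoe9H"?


Input string: 'QuHppMoe9H'
Operation: count digit characters (0-9)
Scan: 'Q', 'u', 'H', 'p', 'p', 'M', 'o', 'e', '9'(digit), 'H'
Digits found: 1
Result: 1


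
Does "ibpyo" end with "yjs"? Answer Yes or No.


Input string: 'ibpyo'
Suffix to check: 'yjs'
Last 3 characters of input: 'pyo'
Match: False
Result: No


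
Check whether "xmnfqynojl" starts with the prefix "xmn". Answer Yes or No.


Input string: 'xmnfqynojl'
Prefix to check: 'xmn'
First 3 characters of input: 'xmn'
Match: True
Result: Yes


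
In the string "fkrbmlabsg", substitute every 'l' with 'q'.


Input string: 'fkrbmlabsg'
Operation: replace 'l' with 'q'
Positions of 'l': 5
After replacement: fkrbmqabsg


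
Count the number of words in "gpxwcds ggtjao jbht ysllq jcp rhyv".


Input string: 'gpxwcds ggtjao jbht ysllq jcp rhyv'
Operation: split by spaces
Words found: 'gpxwcds', 'ggtjao', 'jbht', 'ysllq', 'jcp', 'rhyv'
Word count: 6


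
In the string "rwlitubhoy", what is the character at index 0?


Input string: 'rwlitubhoy'
Operation: get character at index 0
Index mapping: s[0]='r'
Result: 'r'


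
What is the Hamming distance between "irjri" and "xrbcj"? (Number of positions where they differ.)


String 1: 'irjri'
String 2: 'xrbcj'
Compare each position: pos 0: 'i'!='x', pos 1: 'r'=='r', pos 2: 'j'!='b', pos 3: 'r'!='c', pos 4: 'i'!='j'
Differing positions: 4
Hamming distance: 4


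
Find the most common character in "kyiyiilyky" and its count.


Input: 'kyiyiilyky'
Operation: tally each character
Counts: 'i':3, 'k':2, 'l':1, 'y':4
Maximum: 'y' appears 4 times


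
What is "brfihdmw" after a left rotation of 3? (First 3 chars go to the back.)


Input: 'brfihdmw', shift = 3
Operation: split at index 3 and swap parts
Front part s[0:3] = 'brf'
Back part s[3:] = 'ihdmw'
Rotated = back + front = 'ihdmw' + 'brf'
Result: ihdmwbrf


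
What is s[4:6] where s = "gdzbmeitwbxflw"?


Input string: 'gdzbmeitwbxflw'
Operation: slice [4:6]
Extract characters: s[4]='m', s[5]='e'
Result: me


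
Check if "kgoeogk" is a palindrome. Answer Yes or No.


Input string: 'kgoeogk'
Reversed: 'kgoeogk'
Compare pairs: s[0]='k' vs s[6]='k' (match), s[1]='g' vs s[5]='g' (match), s[2]='o' vs s[4]='o' (match)
Palindrome: Yes


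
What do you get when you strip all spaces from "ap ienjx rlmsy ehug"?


Input string: 'ap ienjx rlmsy ehug'
Operation: remove all spaces
Words: 'ap', 'ienjx', 'rlmsy', 'ehug'
Join without spaces: apienjxrlmsyehug


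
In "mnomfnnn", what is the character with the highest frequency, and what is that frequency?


Input: 'mnomfnnn'
Operation: tally each character
Counts: 'f':1, 'm':2, 'n':4, 'o':1
Maximum: 'n' appears 4 times


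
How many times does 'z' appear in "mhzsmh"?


Input string: 'mhzsmh'
Target character: 'z'
Scan each position: s[2]='z'
Matches found at indices: 2
Total: 1


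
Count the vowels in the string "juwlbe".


Input string: 'juwlbe'
Operation: count vowels (a, e, i, o, u)
Scan: s[0]='j', s[1]='u' (vowel), s[2]='w', s[3]='l', s[4]='b', s[5]='e' (vowel)
Vowels found: 2
Result: 2


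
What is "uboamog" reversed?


Input string: 'uboamog'
Operation: reverse character order
Original order: 'u' -> 'b' -> 'o' -> 'a' -> 'm' -> 'o' -> 'g'
Reversed order: 'g' -> 'o' -> 'm' -> 'a' -> 'o' -> 'b' -> 'u'
Result: gomaobu


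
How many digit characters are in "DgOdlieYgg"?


Input string: 'DgOdlieYgg'
Operation: count digit characters (0-9)
Scan: 'D', 'g', 'O', 'd', 'l', 'i', 'e', 'Y', 'g', 'g'
Digits found: 0
Result: 0


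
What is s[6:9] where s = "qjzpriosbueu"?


Input string: 'qjzpriosbueu'
Operation: slice [6:9]
Extract characters: s[6]='o', s[7]='s', s[8]='b'
Result: osb


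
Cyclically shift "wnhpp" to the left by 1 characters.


Input: 'wnhpp', shift = 1
Operation: split at index 1 and swap parts
Front part s[0:1] = 'w'
Back part s[1:] = 'nhpp'
Rotated = back + front = 'nhpp' + 'w'
Result: nhppw


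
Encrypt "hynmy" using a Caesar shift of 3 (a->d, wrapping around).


Input: 'hynmy', shift = 3
Operation: for each letter, (position + 3) mod 26
Mapping: 'h'(7+3=10)->'k', 'y'(24+3=27, 27 mod 26=1)->'b', 'n'(13+3=16)->'q', 'm'(12+3=15)->'p', 'y'(24+3=27, 27 mod 26=1)->'b'
Result: kbqpb


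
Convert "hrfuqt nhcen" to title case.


Input string: 'hrfuqt nhcen'
Operation: capitalize first letter of each word
Word transformations: 'hrfuqt'->'Hrfuqt', 'nhcen'->'Nhcen'
Result: Hrfuqt Nhcen


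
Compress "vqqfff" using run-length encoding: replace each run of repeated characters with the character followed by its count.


Input: 'vqqfff'
Operation: identify consecutive runs
Runs: 'v' -> v1, 'qq' -> q2, 'fff' -> f3
Encoded: v1q2f3


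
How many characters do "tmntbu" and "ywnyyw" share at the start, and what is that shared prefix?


String 1: 'tmntbu'
String 2: 'ywnyyw'
Compare position by position:
pos 0: 't' vs 'y' differ -> stop
Longest common prefix: "" (length 0)


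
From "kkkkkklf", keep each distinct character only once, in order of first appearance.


Input: 'kkkkkklf'
Operation: keep first occurrence of each character
Scan: s[0]='k' new -> keep; s[1]='k' seen -> skip; s[2]='k' seen -> skip; s[3]='k' seen -> skip; s[4]='k' seen -> skip; s[5]='k' seen -> skip; s[6]='l' new -> keep; s[7]='f' new -> keep
Result: klf


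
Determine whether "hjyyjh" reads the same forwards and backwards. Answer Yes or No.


Input string: 'hjyyjh'
Reversed: 'hjyyjh'
Compare pairs: s[0]='h' vs s[5]='h' (match), s[1]='j' vs s[4]='j' (match), s[2]='y' vs s[3]='y' (match)
Palindrome: Yes


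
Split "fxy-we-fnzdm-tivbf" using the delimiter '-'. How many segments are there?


Input string: 'fxy-we-fnzdm-tivbf'
Delimiter: '-'
Split result: 'fxy', 'we', 'fnzdm', 'tivbf'
Number of parts: 4


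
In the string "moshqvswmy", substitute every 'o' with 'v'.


Input string: 'moshqvswmy'
Operation: replace 'o' with 'v'
Positions of 'o': 1
After replacement: mvshqvswmy


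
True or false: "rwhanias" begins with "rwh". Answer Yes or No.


Input string: 'rwhanias'
Prefix to check: 'rwh'
First 3 characters of input: 'rwh'
Match: True
Result: Yes


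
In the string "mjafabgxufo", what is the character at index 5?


Input string: 'mjafabgxufo'
Operation: get character at index 5
Index mapping: s[0]='m', s[1]='j', s[2]='a', s[3]='f', s[4]='a', s[5]='b'
Result: 'b'


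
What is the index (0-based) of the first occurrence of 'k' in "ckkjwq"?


Input string: 'ckkjwq'
Target: 'k'
Scanning left to right: s[0]='c', s[1]='k'
First match at index: 1


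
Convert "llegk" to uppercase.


Input string: 'llegk'
Operation: convert each letter to uppercase
Mapping: 'l'->'L', 'l'->'L', 'e'->'E', 'g'->'G', 'k'->'K'
Result: LLEGK


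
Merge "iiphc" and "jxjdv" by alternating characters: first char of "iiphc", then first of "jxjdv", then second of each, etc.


String 1: 'iiphc'
String 2: 'jxjdv'
Operation: alternate characters
Pairs: 'i'+'j', 'i'+'x', 'p'+'j', 'h'+'d', 'c'+'v'
Result: ijixpjhdcv


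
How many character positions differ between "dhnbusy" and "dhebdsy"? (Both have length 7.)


String 1: 'dhnbusy'
String 2: 'dhebdsy'
Compare each position: pos 0: 'd'=='d', pos 1: 'h'=='h', pos 2: 'n'!='e', pos 3: 'b'=='b', pos 4: 'u'!='d', pos 5: 's'=='s', pos 6: 'y'=='y'
Differing positions: 2
Hamming distance: 2


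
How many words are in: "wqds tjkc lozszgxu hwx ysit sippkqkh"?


Input string: 'wqds tjkc lozszgxu hwx ysit sippkqkh'
Operation: split by spaces
Words found: 'wqds', 'tjkc', 'lozszgxu', 'hwx', 'ysit', 'sippkqkh'
Word count: 6


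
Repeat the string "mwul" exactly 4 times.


Input string: 'mwul'
Operation: repeat 4 times
Concatenation: 'mwul' + 'mwul' + 'mwul' + 'mwul'
Result: mwulmwulmwulmwul


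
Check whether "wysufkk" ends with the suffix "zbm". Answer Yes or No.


Input string: 'wysufkk'
Suffix to check: 'zbm'
Last 3 characters of input: 'fkk'
Match: False
Result: No


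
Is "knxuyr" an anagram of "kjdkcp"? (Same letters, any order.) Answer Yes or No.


String 1: 'kjdkcp' -> sorted: 'cdjkkp'
String 2: 'knxuyr' -> sorted: 'knruxy'
Compare sorted forms: 'cdjkkp' != 'knruxy'
Anagram: No


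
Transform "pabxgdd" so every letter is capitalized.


Input string: 'pabxgdd'
Operation: convert each letter to uppercase
Mapping: 'p'->'P', 'a'->'A', 'b'->'B', 'x'->'X', 'g'->'G', 'd'->'D', 'd'->'D'
Result: PABXGDD


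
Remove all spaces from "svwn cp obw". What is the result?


Input string: 'svwn cp obw'
Operation: remove all spaces
Words: 'svwn', 'cp', 'obw'
Join without spaces: svwncpobw


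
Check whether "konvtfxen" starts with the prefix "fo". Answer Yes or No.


Input string: 'konvtfxen'
Prefix to check: 'fo'
First 2 characters of input: 'ko'
Match: False
Result: No


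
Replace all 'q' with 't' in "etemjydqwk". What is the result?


Input string: 'etemjydqwk'
Operation: replace 'q' with 't'
Positions of 'q': 7
After replacement: etemjydtwk


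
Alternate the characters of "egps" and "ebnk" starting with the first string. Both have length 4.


String 1: 'egps'
String 2: 'ebnk'
Operation: alternate characters
Pairs: 'e'+'e', 'g'+'b', 'p'+'n', 's'+'k'
Result: eegbpnsk


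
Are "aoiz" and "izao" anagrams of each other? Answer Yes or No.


String 1: 'aoiz' -> sorted: 'aioz'
String 2: 'izao' -> sorted: 'aioz'
Compare sorted forms: 'aioz' == 'aioz'
Anagram: Yes


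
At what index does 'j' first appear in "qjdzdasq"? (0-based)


Input string: 'qjdzdasq'
Target: 'j'
Scanning left to right: s[0]='q', s[1]='j'
First match at index: 1


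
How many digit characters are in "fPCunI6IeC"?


Input string: 'fPCunI6IeC'
Operation: count digit characters (0-9)
Scan: 'f', 'P', 'C', 'u', 'n', 'I', '6'(digit), 'I', 'e', 'C'
Digits found: 1
Result: 1


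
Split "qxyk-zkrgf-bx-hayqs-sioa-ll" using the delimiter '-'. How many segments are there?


Input string: 'qxyk-zkrgf-bx-hayqs-sioa-ll'
Delimiter: '-'
Split result: 'qxyk', 'zkrgf', 'bx', 'hayqs', 'sioa', 'll'
Number of parts: 6


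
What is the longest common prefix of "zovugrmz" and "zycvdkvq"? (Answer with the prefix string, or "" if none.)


String 1: 'zovugrmz'
String 2: 'zycvdkvq'
Compare position by position:
pos 0: 'z' vs 'z' match
pos 1: 'o' vs 'y' differ -> stop
Longest common prefix: "z" (length 1)


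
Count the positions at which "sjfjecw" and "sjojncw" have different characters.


String 1: 'sjfjecw'
String 2: 'sjojncw'
Compare each position: pos 0: 's'=='s', pos 1: 'j'=='j', pos 2: 'f'!='o', pos 3: 'j'=='j', pos 4: 'e'!='n', pos 5: 'c'=='c', pos 6: 'w'=='w'
Differing positions: 2
Hamming distance: 2


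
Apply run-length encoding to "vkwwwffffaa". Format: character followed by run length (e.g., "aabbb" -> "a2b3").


Input: 'vkwwwffffaa'
Operation: identify consecutive runs
Runs: 'v' -> v1, 'k' -> k1, 'www' -> w3, 'ffff' -> f4, 'aa' -> a2
Encoded: v1k1w3f4a2


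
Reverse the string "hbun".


Input string: 'hbun'
Operation: reverse character order
Original order: 'h' -> 'b' -> 'u' -> 'n'
Reversed order: 'n' -> 'u' -> 'b' -> 'h'
Result: nubh


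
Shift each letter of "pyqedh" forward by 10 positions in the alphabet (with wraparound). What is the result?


Input: 'pyqedh', shift = 10
Operation: for each letter, (position + 10) mod 26
Mapping: 'p'(15+10=25)->'z', 'y'(24+10=34, 34 mod 26=8)->'i', 'q'(16+10=26, 26 mod 26=0)->'a', 'e'(4+10=14)->'o', 'd'(3+10=13)->'n', 'h'(7+10=17)->'r'
Result: ziaonr


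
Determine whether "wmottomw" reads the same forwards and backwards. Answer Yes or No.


Input string: 'wmottomw'
Reversed: 'wmottomw'
Compare pairs: s[0]='w' vs s[7]='w' (match), s[1]='m' vs s[6]='m' (match), s[2]='o' vs s[5]='o' (match), s[3]='t' vs s[4]='t' (match)
Palindrome: Yes


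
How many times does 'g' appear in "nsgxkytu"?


Input string: 'nsgxkytu'
Target character: 'g'
Scan each position: s[2]='g'
Matches found at indices: 2
Total: 1


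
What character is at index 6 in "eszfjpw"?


Input string: 'eszfjpw'
Operation: get character at index 6
Index mapping: s[0]='e', s[1]='s', s[2]='z', s[3]='f', s[4]='j', s[5]='p', s[6]='w'
Result: 'w'


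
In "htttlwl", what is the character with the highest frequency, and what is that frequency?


Input: 'htttlwl'
Operation: tally each character
Counts: 'h':1, 'l':2, 't':3, 'w':1
Maximum: 't' appears 3 times


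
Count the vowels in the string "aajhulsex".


Input string: 'aajhulsex'
Operation: count vowels (a, e, i, o, u)
Scan: s[0]='a' (vowel), s[1]='a' (vowel), s[2]='j', s[3]='h', s[4]='u' (vowel), s[5]='l', s[6]='s', s[7]='e' (vowel), s[8]='x'
Vowels found: 4
Result: 4


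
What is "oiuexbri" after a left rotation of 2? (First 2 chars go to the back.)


Input: 'oiuexbri', shift = 2
Operation: split at index 2 and swap parts
Front part s[0:2] = 'oi'
Back part s[2:] = 'uexbri'
Rotated = back + front = 'uexbri' + 'oi'
Result: uexbrioi


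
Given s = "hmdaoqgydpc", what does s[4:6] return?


Input string: 'hmdaoqgydpc'
Operation: slice [4:6]
Extract characters: s[4]='o', s[5]='q'
Result: oq


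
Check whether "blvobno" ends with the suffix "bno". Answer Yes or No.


Input string: 'blvobno'
Suffix to check: 'bno'
Last 3 characters of input: 'bno'
Match: True
Result: Yes


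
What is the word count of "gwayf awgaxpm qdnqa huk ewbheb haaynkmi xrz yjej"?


Input string: 'gwayf awgaxpm qdnqa huk ewbheb haaynkmi xrz yjej'
Operation: split by spaces
Words found: 'gwayf', 'awgaxpm', 'qdnqa', 'huk', 'ewbheb', 'haaynkmi', 'xrz', 'yjej'
Word count: 8


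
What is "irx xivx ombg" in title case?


Input string: 'irx xivx ombg'
Operation: capitalize first letter of each word
Word transformations: 'irx'->'Irx', 'xivx'->'Xivx', 'ombg'->'Ombg'
Result: Irx Xivx Ombg


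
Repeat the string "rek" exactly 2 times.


Input string: 'rek'
Operation: repeat 2 times
Concatenation: 'rek' + 'rek'
Result: rekrek


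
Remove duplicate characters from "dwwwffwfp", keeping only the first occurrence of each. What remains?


Input: 'dwwwffwfp'
Operation: keep first occurrence of each character
Scan: s[0]='d' new -> keep; s[1]='w' new -> keep; s[2]='w' seen -> skip; s[3]='w' seen -> skip; s[4]='f' new -> keep; s[5]='f' seen -> skip; s[6]='w' seen -> skip; s[7]='f' seen -> skip; s[8]='p' new -> keep
Result: dwfp


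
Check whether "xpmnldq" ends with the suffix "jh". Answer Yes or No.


Input string: 'xpmnldq'
Suffix to check: 'jh'
Last 2 characters of input: 'dq'
Match: False
Result: No


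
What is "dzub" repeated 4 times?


Input string: 'dzub'
Operation: repeat 4 times
Concatenation: 'dzub' + 'dzub' + 'dzub' + 'dzub'
Result: dzubdzubdzubdzub


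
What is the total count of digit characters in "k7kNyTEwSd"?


Input string: 'k7kNyTEwSd'
Operation: count digit characters (0-9)
Scan: 'k', '7'(digit), 'k', 'N', 'y', 'T', 'E', 'w', 'S', 'd'
Digits found: 1
Result: 1


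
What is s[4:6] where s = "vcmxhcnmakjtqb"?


Input string: 'vcmxhcnmakjtqb'
Operation: slice [4:6]
Extract characters: s[4]='h', s[5]='c'
Result: hc


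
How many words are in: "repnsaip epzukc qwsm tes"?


Input string: 'repnsaip epzukc qwsm tes'
Operation: split by spaces
Words found: 'repnsaip', 'epzukc', 'qwsm', 'tes'
Word count: 4


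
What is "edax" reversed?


Input string: 'edax'
Operation: reverse character order
Original order: 'e' -> 'd' -> 'a' -> 'x'
Reversed order: 'x' -> 'a' -> 'd' -> 'e'
Result: xade


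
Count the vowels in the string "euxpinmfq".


Input string: 'euxpinmfq'
Operation: count vowels (a, e, i, o, u)
Scan: s[0]='e' (vowel), s[1]='u' (vowel), s[2]='x', s[3]='p', s[4]='i' (vowel), s[5]='n', s[6]='m', s[7]='f', s[8]='q'
Vowels found: 3
Result: 3


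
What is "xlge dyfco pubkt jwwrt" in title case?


Input string: 'xlge dyfco pubkt jwwrt'
Operation: capitalize first letter of each word
Word transformations: 'xlge'->'Xlge', 'dyfco'->'Dyfco', 'pubkt'->'Pubkt', 'jwwrt'->'Jwwrt'
Result: Xlge Dyfco Pubkt Jwwrt


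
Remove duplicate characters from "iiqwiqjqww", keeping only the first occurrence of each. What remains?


Input: 'iiqwiqjqww'
Operation: keep first occurrence of each character
Scan: s[0]='i' new -> keep; s[1]='i' seen -> skip; s[2]='q' new -> keep; s[3]='w' new -> keep; s[4]='i' seen -> skip; s[5]='q' seen -> skip; s[6]='j' new -> keep; s[7]='q' seen -> skip; s[8]='w' seen -> skip; s[9]='w' seen -> skip
Result: iqwj


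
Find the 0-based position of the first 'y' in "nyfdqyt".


Input string: 'nyfdqyt'
Target: 'y'
Scanning left to right: s[0]='n', s[1]='y'
First match at index: 1


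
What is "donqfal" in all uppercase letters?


Input string: 'donqfal'
Operation: convert each letter to uppercase
Mapping: 'd'->'D', 'o'->'O', 'n'->'N', 'q'->'Q', 'f'->'F', 'a'->'A', 'l'->'L'
Result: DONQFAL


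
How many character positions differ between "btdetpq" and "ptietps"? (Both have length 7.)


String 1: 'btdetpq'
String 2: 'ptietps'
Compare each position: pos 0: 'b'!='p', pos 1: 't'=='t', pos 2: 'd'!='i', pos 3: 'e'=='e', pos 4: 't'=='t', pos 5: 'p'=='p', pos 6: 'q'!='s'
Differing positions: 3
Hamming distance: 3


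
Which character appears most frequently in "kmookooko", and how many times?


Input: 'kmookooko'
Operation: tally each character
Counts: 'k':3, 'm':1, 'o':5
Maximum: 'o' appears 5 times


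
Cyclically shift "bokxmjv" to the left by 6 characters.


Input: 'bokxmjv', shift = 6
Operation: split at index 6 and swap parts
Front part s[0:6] = 'bokxmj'
Back part s[6:] = 'v'
Rotated = back + front = 'v' + 'bokxmj'
Result: vbokxmj


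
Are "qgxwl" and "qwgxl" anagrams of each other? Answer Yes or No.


String 1: 'qgxwl' -> sorted: 'glqwx'
String 2: 'qwgxl' -> sorted: 'glqwx'
Compare sorted forms: 'glqwx' == 'glqwx'
Anagram: Yes


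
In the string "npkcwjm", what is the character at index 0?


Input string: 'npkcwjm'
Operation: get character at index 0
Index mapping: s[0]='n'
Result: 'n'


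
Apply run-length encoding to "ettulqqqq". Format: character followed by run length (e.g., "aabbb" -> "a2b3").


Input: 'ettulqqqq'
Operation: identify consecutive runs
Runs: 'e' -> e1, 'tt' -> t2, 'u' -> u1, 'l' -> l1, 'qqqq' -> q4
Encoded: e1t2u1l1q4


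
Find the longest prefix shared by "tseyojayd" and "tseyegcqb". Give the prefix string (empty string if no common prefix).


String 1: 'tseyojayd'
String 2: 'tseyegcqb'
Compare position by position:
pos 0: 't' vs 't' match
pos 1: 's' vs 's' match
pos 2: 'e' vs 'e' match
pos 3: 'y' vs 'y' match
pos 4: 'o' vs 'e' differ -> stop
Longest common prefix: "tsey" (length 4)


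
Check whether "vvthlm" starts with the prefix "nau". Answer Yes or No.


Input string: 'vvthlm'
Prefix to check: 'nau'
First 3 characters of input: 'vvt'
Match: False
Result: No


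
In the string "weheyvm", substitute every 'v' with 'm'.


Input string: 'weheyvm'
Operation: replace 'v' with 'm'
Positions of 'v': 5
After replacement: weheymm


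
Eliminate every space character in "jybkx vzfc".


Input string: 'jybkx vzfc'
Operation: remove all spaces
Words: 'jybkx', 'vzfc'
Join without spaces: jybkxvzfc


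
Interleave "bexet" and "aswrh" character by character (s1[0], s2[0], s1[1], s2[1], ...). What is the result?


String 1: 'bexet'
String 2: 'aswrh'
Operation: alternate characters
Pairs: 'b'+'a', 'e'+'s', 'x'+'w', 'e'+'r', 't'+'h'
Result: baesxwerth


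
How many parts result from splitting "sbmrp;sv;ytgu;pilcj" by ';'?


Input string: 'sbmrp;sv;ytgu;pilcj'
Delimiter: ';'
Split result: 'sbmrp', 'sv', 'ytgu', 'pilcj'
Number of parts: 4


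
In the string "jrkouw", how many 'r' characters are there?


Input string: 'jrkouw'
Target character: 'r'
Scan each position: s[1]='r'
Matches found at indices: 1
Total: 1


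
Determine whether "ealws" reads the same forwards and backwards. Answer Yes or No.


Input string: 'ealws'
Reversed: 'swlae'
Compare pairs: s[0]='e' vs s[4]='s' (mismatch), s[1]='a' vs s[3]='w' (mismatch)
Palindrome: No


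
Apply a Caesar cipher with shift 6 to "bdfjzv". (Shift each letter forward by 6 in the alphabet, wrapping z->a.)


Input: 'bdfjzv', shift = 6
Operation: for each letter, (position + 6) mod 26
Mapping: 'b'(1+6=7)->'h', 'd'(3+6=9)->'j', 'f'(5+6=11)->'l', 'j'(9+6=15)->'p', 'z'(25+6=31, 31 mod 26=5)->'f', 'v'(21+6=27, 27 mod 26=1)->'b'
Result: hjlpfb


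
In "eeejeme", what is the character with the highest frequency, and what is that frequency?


Input: 'eeejeme'
Operation: tally each character
Counts: 'e':5, 'j':1, 'm':1
Maximum: 'e' appears 5 times


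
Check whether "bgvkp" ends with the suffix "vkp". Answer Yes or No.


Input string: 'bgvkp'
Suffix to check: 'vkp'
Last 3 characters of input: 'vkp'
Match: True
Result: Yes


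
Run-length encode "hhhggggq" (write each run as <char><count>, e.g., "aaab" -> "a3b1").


Input: 'hhhggggq'
Operation: identify consecutive runs
Runs: 'hhh' -> h3, 'gggg' -> g4, 'q' -> q1
Encoded: h3g4q1


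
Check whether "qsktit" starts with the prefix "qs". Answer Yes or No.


Input string: 'qsktit'
Prefix to check: 'qs'
First 2 characters of input: 'qs'
Match: True
Result: Yes


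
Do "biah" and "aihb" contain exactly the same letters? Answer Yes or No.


String 1: 'biah' -> sorted: 'abhi'
String 2: 'aihb' -> sorted: 'abhi'
Compare sorted forms: 'abhi' == 'abhi'
Anagram: Yes


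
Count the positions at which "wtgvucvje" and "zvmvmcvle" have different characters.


String 1: 'wtgvucvje'
String 2: 'zvmvmcvle'
Compare each position: pos 0: 'w'!='z', pos 1: 't'!='v', pos 2: 'g'!='m', pos 3: 'v'=='v', pos 4: 'u'!='m', pos 5: 'c'=='c', pos 6: 'v'=='v', pos 7: 'j'!='l', pos 8: 'e'=='e'
Differing positions: 5
Hamming distance: 5


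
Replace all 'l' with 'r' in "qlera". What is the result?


Input string: 'qlera'
Operation: replace 'l' with 'r'
Positions of 'l': 1
After replacement: qrera


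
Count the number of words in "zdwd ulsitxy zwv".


Input string: 'zdwd ulsitxy zwv'
Operation: split by spaces
Words found: 'zdwd', 'ulsitxy', 'zwv'
Word count: 3


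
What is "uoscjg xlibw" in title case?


Input string: 'uoscjg xlibw'
Operation: capitalize first letter of each word
Word transformations: 'uoscjg'->'Uoscjg', 'xlibw'->'Xlibw'
Result: Uoscjg Xlibw


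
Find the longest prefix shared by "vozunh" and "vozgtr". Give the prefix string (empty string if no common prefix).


String 1: 'vozunh'
String 2: 'vozgtr'
Compare position by position:
pos 0: 'v' vs 'v' match
pos 1: 'o' vs 'o' match
pos 2: 'z' vs 'z' match
pos 3: 'u' vs 'g' differ -> stop
Longest common prefix: "voz" (length 3)


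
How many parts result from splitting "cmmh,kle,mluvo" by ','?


Input string: 'cmmh,kle,mluvo'
Delimiter: ','
Split result: 'cmmh', 'kle', 'mluvo'
Number of parts: 3


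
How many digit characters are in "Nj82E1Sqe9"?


Input string: 'Nj82E1Sqe9'
Operation: count digit characters (0-9)
Scan: 'N', 'j', '8'(digit), '2'(digit), 'E', '1'(digit), 'S', 'q', 'e', '9'(digit)
Digits found: 4
Result: 4


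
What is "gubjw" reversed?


Input string: 'gubjw'
Operation: reverse character order
Original order: 'g' -> 'u' -> 'b' -> 'j' -> 'w'
Reversed order: 'w' -> 'j' -> 'b' -> 'u' -> 'g'
Result: wjbug


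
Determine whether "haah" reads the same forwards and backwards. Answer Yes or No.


Input string: 'haah'
Reversed: 'haah'
Compare pairs: s[0]='h' vs s[3]='h' (match), s[1]='a' vs s[2]='a' (match)
Palindrome: Yes


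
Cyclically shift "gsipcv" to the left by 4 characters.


Input: 'gsipcv', shift = 4
Operation: split at index 4 and swap parts
Front part s[0:4] = 'gsip'
Back part s[4:] = 'cv'
Rotated = back + front = 'cv' + 'gsip'
Result: cvgsip


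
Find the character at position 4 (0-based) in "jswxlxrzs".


Input string: 'jswxlxrzs'
Operation: get character at index 4
Index mapping: s[0]='j', s[1]='s', s[2]='w', s[3]='x', s[4]='l'
Result: 'l'


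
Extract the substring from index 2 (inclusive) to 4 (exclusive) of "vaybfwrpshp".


Input string: 'vaybfwrpshp'
Operation: slice [2:4]
Extract characters: s[2]='y', s[3]='b'
Result: yb


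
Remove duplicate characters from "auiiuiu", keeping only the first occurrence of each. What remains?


Input: 'auiiuiu'
Operation: keep first occurrence of each character
Scan: s[0]='a' new -> keep; s[1]='u' new -> keep; s[2]='i' new -> keep; s[3]='i' seen -> skip; s[4]='u' seen -> skip; s[5]='i' seen -> skip; s[6]='u' seen -> skip
Result: aui


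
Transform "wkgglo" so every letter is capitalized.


Input string: 'wkgglo'
Operation: convert each letter to uppercase
Mapping: 'w'->'W', 'k'->'K', 'g'->'G', 'g'->'G', 'l'->'L', 'o'->'O'
Result: WKGGLO


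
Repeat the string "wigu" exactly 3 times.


Input string: 'wigu'
Operation: repeat 3 times
Concatenation: 'wigu' + 'wigu' + 'wigu'
Result: wiguwiguwigu


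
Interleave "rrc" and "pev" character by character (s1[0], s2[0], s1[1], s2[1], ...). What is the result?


String 1: 'rrc'
String 2: 'pev'
Operation: alternate characters
Pairs: 'r'+'p', 'r'+'e', 'c'+'v'
Result: rprecv


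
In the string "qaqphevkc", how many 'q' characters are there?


Input string: 'qaqphevkc'
Target character: 'q'
Scan each position: s[0]='q', s[2]='q'
Matches found at indices: 0, 2
Total: 2


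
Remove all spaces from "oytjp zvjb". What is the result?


Input string: 'oytjp zvjb'
Operation: remove all spaces
Words: 'oytjp', 'zvjb'
Join without spaces: oytjpzvjb


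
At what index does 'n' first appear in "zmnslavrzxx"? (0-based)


Input string: 'zmnslavrzxx'
Target: 'n'
Scanning left to right: s[0]='z', s[1]='m', s[2]='n'
First match at index: 2


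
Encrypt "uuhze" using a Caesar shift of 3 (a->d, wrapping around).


Input: 'uuhze', shift = 3
Operation: for each letter, (position + 3) mod 26
Mapping: 'u'(20+3=23)->'x', 'u'(20+3=23)->'x', 'h'(7+3=10)->'k', 'z'(25+3=28, 28 mod 26=2)->'c', 'e'(4+3=7)->'h'
Result: xxkch


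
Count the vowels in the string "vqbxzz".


Input string: 'vqbxzz'
Operation: count vowels (a, e, i, o, u)
Scan: s[0]='v', s[1]='q', s[2]='b', s[3]='x', s[4]='z', s[5]='z'
Vowels found: 0
Result: 0


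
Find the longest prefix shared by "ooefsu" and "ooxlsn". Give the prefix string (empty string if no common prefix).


String 1: 'ooefsu'
String 2: 'ooxlsn'
Compare position by position:
pos 0: 'o' vs 'o' match
pos 1: 'o' vs 'o' match
pos 2: 'e' vs 'x' differ -> stop
Longest common prefix: "oo" (length 2)


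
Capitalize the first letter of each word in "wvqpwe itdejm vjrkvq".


Input string: 'wvqpwe itdejm vjrkvq'
Operation: capitalize first letter of each word
Word transformations: 'wvqpwe'->'Wvqpwe', 'itdejm'->'Itdejm', 'vjrkvq'->'Vjrkvq'
Result: Wvqpwe Itdejm Vjrkvq


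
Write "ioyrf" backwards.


Input string: 'ioyrf'
Operation: reverse character order
Original order: 'i' -> 'o' -> 'y' -> 'r' -> 'f'
Reversed order: 'f' -> 'r' -> 'y' -> 'o' -> 'i'
Result: fryoi


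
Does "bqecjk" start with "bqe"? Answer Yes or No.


Input string: 'bqecjk'
Prefix to check: 'bqe'
First 3 characters of input: 'bqe'
Match: True
Result: Yes


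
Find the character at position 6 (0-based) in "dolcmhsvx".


Input string: 'dolcmhsvx'
Operation: get character at index 6
Index mapping: s[0]='d', s[1]='o', s[2]='l', s[3]='c', s[4]='m', s[5]='h', s[6]='s'
Result: 's'


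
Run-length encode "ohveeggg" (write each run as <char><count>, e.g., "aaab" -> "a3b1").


Input: 'ohveeggg'
Operation: identify consecutive runs
Runs: 'o' -> o1, 'h' -> h1, 'v' -> v1, 'ee' -> e2, 'ggg' -> g3
Encoded: o1h1v1e2g3


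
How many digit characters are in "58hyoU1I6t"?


Input string: '58hyoU1I6t'
Operation: count digit characters (0-9)
Scan: '5'(digit), '8'(digit), 'h', 'y', 'o', 'U', '1'(digit), 'I', '6'(digit), 't'
Digits found: 4
Result: 4


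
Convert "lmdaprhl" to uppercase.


Input string: 'lmdaprhl'
Operation: convert each letter to uppercase
Mapping: 'l'->'L', 'm'->'M', 'd'->'D', 'a'->'A', 'p'->'P', 'r'->'R', 'h'->'H', 'l'->'L'
Result: LMDAPRHL


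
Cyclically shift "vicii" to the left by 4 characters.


Input: 'vicii', shift = 4
Operation: split at index 4 and swap parts
Front part s[0:4] = 'vici'
Back part s[4:] = 'i'
Rotated = back + front = 'i' + 'vici'
Result: ivici


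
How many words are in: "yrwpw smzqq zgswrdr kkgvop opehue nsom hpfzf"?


Input string: 'yrwpw smzqq zgswrdr kkgvop opehue nsom hpfzf'
Operation: split by spaces
Words found: 'yrwpw', 'smzqq', 'zgswrdr', 'kkgvop', 'opehue', 'nsom', 'hpfzf'
Word count: 7


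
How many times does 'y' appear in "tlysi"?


Input string: 'tlysi'
Target character: 'y'
Scan each position: s[2]='y'
Matches found at indices: 2
Total: 1


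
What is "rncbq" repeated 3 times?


Input string: 'rncbq'
Operation: repeat 3 times
Concatenation: 'rncbq' + 'rncbq' + 'rncbq'
Result: rncbqrncbqrncbq


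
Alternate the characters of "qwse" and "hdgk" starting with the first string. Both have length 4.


String 1: 'qwse'
String 2: 'hdgk'
Operation: alternate characters
Pairs: 'q'+'h', 'w'+'d', 's'+'g', 'e'+'k'
Result: qhwdsgek


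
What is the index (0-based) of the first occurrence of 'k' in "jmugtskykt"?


Input string: 'jmugtskykt'
Target: 'k'
Scanning left to right: s[0]='j', s[1]='m', s[2]='u', s[3]='g', s[4]='t', s[5]='s', s[6]='k'
First match at index: 6


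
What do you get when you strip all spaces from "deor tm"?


Input string: 'deor tm'
Operation: remove all spaces
Words: 'deor', 'tm'
Join without spaces: deortm


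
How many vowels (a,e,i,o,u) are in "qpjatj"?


Input string: 'qpjatj'
Operation: count vowels (a, e, i, o, u)
Scan: s[0]='q', s[1]='p', s[2]='j', s[3]='a' (vowel), s[4]='t', s[5]='j'
Vowels found: 1
Result: 1


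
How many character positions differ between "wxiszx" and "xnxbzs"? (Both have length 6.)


String 1: 'wxiszx'
String 2: 'xnxbzs'
Compare each position: pos 0: 'w'!='x', pos 1: 'x'!='n', pos 2: 'i'!='x', pos 3: 's'!='b', pos 4: 'z'=='z', pos 5: 'x'!='s'
Differing positions: 5
Hamming distance: 5


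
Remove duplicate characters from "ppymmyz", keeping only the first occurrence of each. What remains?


Input: 'ppymmyz'
Operation: keep first occurrence of each character
Scan: s[0]='p' new -> keep; s[1]='p' seen -> skip; s[2]='y' new -> keep; s[3]='m' new -> keep; s[4]='m' seen -> skip; s[5]='y' seen -> skip; s[6]='z' new -> keep
Result: pymz


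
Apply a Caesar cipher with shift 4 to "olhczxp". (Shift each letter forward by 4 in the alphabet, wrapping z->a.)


Input: 'olhczxp', shift = 4
Operation: for each letter, (position + 4) mod 26
Mapping: 'o'(14+4=18)->'s', 'l'(11+4=15)->'p', 'h'(7+4=11)->'l', 'c'(2+4=6)->'g', 'z'(25+4=29, 29 mod 26=3)->'d', 'x'(23+4=27, 27 mod 26=1)->'b', 'p'(15+4=19)->'t'
Result: splgdbt


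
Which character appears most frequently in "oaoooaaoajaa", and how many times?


Input: 'oaoooaaoajaa'
Operation: tally each character
Counts: 'a':6, 'j':1, 'o':5
Maximum: 'a' appears 6 times


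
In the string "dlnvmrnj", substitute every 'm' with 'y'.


Input string: 'dlnvmrnj'
Operation: replace 'm' with 'y'
Positions of 'm': 4
After replacement: dlnvyrnj


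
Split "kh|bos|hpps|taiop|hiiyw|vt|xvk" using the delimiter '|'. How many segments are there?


Input string: 'kh|bos|hpps|taiop|hiiyw|vt|xvk'
Delimiter: '|'
Split result: 'kh', 'bos', 'hpps', 'taiop', 'hiiyw', 'vt', 'xvk'
Number of parts: 7


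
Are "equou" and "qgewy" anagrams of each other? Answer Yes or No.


String 1: 'equou' -> sorted: 'eoquu'
String 2: 'qgewy' -> sorted: 'egqwy'
Compare sorted forms: 'eoquu' != 'egqwy'
Anagram: No


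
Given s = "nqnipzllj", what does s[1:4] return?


Input string: 'nqnipzllj'
Operation: slice [1:4]
Extract characters: s[1]='q', s[2]='n', s[3]='i'
Result: qni


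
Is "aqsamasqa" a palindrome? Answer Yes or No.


Input string: 'aqsamasqa'
Reversed: 'aqsamasqa'
Compare pairs: s[0]='a' vs s[8]='a' (match), s[1]='q' vs s[7]='q' (match), s[2]='s' vs s[6]='s' (match), s[3]='a' vs s[5]='a' (match)
Palindrome: Yes


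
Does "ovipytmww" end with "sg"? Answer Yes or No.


Input string: 'ovipytmww'
Suffix to check: 'sg'
Last 2 characters of input: 'ww'
Match: False
Result: No


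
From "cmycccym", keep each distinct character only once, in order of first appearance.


Input: 'cmycccym'
Operation: keep first occurrence of each character
Scan: s[0]='c' new -> keep; s[1]='m' new -> keep; s[2]='y' new -> keep; s[3]='c' seen -> skip; s[4]='c' seen -> skip; s[5]='c' seen -> skip; s[6]='y' seen -> skip; s[7]='m' seen -> skip
Result: cmy


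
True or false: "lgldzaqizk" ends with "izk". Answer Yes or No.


Input string: 'lgldzaqizk'
Suffix to check: 'izk'
Last 3 characters of input: 'izk'
Match: True
Result: Yes


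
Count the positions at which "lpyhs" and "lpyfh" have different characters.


String 1: 'lpyhs'
String 2: 'lpyfh'
Compare each position: pos 0: 'l'=='l', pos 1: 'p'=='p', pos 2: 'y'=='y', pos 3: 'h'!='f', pos 4: 's'!='h'
Differing positions: 2
Hamming distance: 2


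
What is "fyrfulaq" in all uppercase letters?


Input string: 'fyrfulaq'
Operation: convert each letter to uppercase
Mapping: 'f'->'F', 'y'->'Y', 'r'->'R', 'f'->'F', 'u'->'U', 'l'->'L', 'a'->'A', 'q'->'Q'
Result: FYRFULAQ


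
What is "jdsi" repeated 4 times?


Input string: 'jdsi'
Operation: repeat 4 times
Concatenation: 'jdsi' + 'jdsi' + 'jdsi' + 'jdsi'
Result: jdsijdsijdsijdsi


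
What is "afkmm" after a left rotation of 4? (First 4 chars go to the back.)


Input: 'afkmm', shift = 4
Operation: split at index 4 and swap parts
Front part s[0:4] = 'afkm'
Back part s[4:] = 'm'
Rotated = back + front = 'm' + 'afkm'
Result: mafkm


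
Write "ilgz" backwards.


Input string: 'ilgz'
Operation: reverse character order
Original order: 'i' -> 'l' -> 'g' -> 'z'
Reversed order: 'z' -> 'g' -> 'l' -> 'i'
Result: zgli


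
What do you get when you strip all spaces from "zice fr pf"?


Input string: 'zice fr pf'
Operation: remove all spaces
Words: 'zice', 'fr', 'pf'
Join without spaces: zicefrpf
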